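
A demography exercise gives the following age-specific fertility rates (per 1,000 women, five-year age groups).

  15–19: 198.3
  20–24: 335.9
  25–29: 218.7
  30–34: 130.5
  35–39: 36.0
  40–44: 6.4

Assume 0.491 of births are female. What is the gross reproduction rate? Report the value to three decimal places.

2.273

Proportion female at birth = 0.491.
Sum of ASFRs = 198.3 + 335.9 + 218.7 + 130.5 + 36.0 + 6.4 = 925.8
TFR = 5 × 925.8 / 1000 = 4.629
GRR = 0.491 × 4.629 = 2.27284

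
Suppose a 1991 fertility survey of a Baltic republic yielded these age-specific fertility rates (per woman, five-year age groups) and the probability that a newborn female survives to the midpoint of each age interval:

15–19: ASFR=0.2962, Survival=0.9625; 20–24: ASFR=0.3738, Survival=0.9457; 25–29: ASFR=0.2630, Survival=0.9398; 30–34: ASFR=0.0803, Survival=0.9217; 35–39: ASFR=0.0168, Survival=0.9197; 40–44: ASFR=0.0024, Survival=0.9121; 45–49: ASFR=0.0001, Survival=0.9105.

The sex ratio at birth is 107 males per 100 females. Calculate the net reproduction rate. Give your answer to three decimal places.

Proportion female at birth = 100 / (100 + 107) = 0.48309.
Survival-weighted fertility by age (5·fₓ·Sₓ):
  15–19: 5 × 0.2962 × 0.9625 = 1.42546
  20–24: 5 × 0.3738 × 0.9457 = 1.76751
  25–29: 5 × 0.2630 × 0.9398 = 1.23584
  30–34: 5 × 0.0803 × 0.9217 = 0.37006
  35–39: 5 × 0.0168 × 0.9197 = 0.07725
  40–44: 5 × 0.0024 × 0.9121 = 0.01095
  45–49: 5 × 0.0001 × 0.9105 = 0.00046
Sum = 4.88753
NRR = 0.48309 × 4.88753 = 2.36112
NRR > 1, so each generation more than replaces itself.

2.361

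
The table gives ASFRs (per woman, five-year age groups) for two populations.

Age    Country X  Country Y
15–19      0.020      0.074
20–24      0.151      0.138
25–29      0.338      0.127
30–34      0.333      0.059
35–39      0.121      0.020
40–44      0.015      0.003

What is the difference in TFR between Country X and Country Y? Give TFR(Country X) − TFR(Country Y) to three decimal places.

2.785

Country X:
  Sum of ASFRs = 0.020 + 0.151 + 0.338 + 0.333 + 0.121 + 0.015 = 0.978
  TFR = 5 × 0.978 = 4.89
Country Y:
  Sum of ASFRs = 0.074 + 0.138 + 0.127 + 0.059 + 0.020 + 0.003 = 0.421
  TFR = 5 × 0.421 = 2.105
Difference = 4.89 − 2.105 = 2.785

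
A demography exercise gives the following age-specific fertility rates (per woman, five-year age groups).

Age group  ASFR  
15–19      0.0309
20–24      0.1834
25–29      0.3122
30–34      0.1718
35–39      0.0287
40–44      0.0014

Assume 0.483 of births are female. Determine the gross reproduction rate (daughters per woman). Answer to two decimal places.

1.76

Proportion female at birth = 0.483.
Sum of ASFRs = 0.0309 + 0.1834 + 0.3122 + 0.1718 + 0.0287 + 0.0014 = 0.7284
TFR = 5 × 0.7284 = 3.642
GRR = 0.483 × 3.642 = 1.75909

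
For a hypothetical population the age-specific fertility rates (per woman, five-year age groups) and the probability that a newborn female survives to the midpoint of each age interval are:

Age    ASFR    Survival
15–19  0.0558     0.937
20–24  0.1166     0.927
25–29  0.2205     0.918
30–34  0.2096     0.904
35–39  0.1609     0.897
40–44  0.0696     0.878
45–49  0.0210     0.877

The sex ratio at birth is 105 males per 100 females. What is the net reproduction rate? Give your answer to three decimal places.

1.893

Proportion female at birth = 100 / (100 + 105) = 0.48780.
Weighting each age-specific rate by interval width and survival:
  15–19: 5 × 0.0558 × 0.937 = 0.26142
  20–24: 5 × 0.1166 × 0.927 = 0.54044
  25–29: 5 × 0.2205 × 0.918 = 1.01210
  30–34: 5 × 0.2096 × 0.904 = 0.94739
  35–39: 5 × 0.1609 × 0.897 = 0.72164
  40–44: 5 × 0.0696 × 0.878 = 0.30554
  45–49: 5 × 0.0210 × 0.877 = 0.09209
Sum = 3.88062
NRR = 0.48780 × 3.88062 = 1.89297
NRR > 1, so each generation more than replaces itself.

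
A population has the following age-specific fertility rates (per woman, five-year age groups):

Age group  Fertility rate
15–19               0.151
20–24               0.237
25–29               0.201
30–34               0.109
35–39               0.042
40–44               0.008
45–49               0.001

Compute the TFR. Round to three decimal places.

Sum of ASFRs = 0.151 + 0.237 + 0.201 + 0.109 + 0.042 + 0.008 + 0.001 = 0.749
TFR = 5 × 0.749 = 3.745

3.745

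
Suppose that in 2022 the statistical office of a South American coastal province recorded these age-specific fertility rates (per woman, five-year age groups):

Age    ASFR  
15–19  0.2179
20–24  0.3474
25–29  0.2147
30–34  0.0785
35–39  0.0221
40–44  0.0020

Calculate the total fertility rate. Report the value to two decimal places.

Sum of ASFRs = 0.2179 + 0.3474 + 0.2147 + 0.0785 + 0.0221 + 0.0020 = 0.8826
TFR = 5 × 0.8826 = 4.413

4.41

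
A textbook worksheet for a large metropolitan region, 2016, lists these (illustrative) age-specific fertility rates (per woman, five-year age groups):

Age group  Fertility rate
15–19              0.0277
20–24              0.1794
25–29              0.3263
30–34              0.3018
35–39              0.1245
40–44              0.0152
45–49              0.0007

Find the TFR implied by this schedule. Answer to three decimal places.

Sum of ASFRs = 0.0277 + 0.1794 + 0.3263 + 0.3018 + 0.1245 + 0.0152 + 0.0007 = 0.9756
TFR = 5 × 0.9756 = 4.878

4.878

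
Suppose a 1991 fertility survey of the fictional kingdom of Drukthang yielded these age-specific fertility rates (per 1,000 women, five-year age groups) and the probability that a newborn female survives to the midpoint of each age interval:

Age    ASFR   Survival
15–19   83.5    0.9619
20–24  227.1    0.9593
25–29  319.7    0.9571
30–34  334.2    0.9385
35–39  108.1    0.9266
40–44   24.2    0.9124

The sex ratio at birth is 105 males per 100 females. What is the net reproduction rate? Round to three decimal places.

Proportion female at birth = 100 / (100 + 105) = 0.48780.
Each age group contributes 5 × ASFR × survival:
  15–19: 5 × 83.5/1000 × 0.9619 = 0.40159
  20–24: 5 × 227.1/1000 × 0.9593 = 1.08929
  25–29: 5 × 319.7/1000 × 0.9571 = 1.52992
  30–34: 5 × 334.2/1000 × 0.9385 = 1.56823
  35–39: 5 × 108.1/1000 × 0.9266 = 0.50083
  40–44: 5 × 24.2/1000 × 0.9124 = 0.11040
Sum = 5.20026
NRR = 0.48780 × 5.20026 = 2.53669

2.537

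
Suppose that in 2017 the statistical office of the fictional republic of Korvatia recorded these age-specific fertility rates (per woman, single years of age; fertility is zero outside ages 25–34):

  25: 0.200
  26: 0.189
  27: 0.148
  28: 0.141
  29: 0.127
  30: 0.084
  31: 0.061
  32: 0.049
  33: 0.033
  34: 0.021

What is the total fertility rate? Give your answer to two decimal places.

1.05

Sum of ASFRs = 0.200 + 0.189 + 0.148 + 0.141 + 0.127 + 0.084 + 0.061 + 0.049 + 0.033 + 0.021 = 1.053
TFR = 1.053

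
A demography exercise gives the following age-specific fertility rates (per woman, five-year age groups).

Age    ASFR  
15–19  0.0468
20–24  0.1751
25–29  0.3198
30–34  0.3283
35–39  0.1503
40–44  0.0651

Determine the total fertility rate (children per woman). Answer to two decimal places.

5.43

Sum of ASFRs = 0.0468 + 0.1751 + 0.3198 + 0.3283 + 0.1503 + 0.0651 = 1.0854
TFR = 5 × 1.0854 = 5.427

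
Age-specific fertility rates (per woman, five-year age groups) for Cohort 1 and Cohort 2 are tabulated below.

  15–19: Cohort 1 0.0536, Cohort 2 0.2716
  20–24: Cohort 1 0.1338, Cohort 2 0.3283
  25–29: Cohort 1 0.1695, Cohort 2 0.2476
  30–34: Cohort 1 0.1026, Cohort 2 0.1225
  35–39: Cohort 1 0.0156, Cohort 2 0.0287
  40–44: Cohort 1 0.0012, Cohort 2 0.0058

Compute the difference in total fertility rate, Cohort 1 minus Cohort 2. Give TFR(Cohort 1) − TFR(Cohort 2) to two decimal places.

Cohort 1:
  Sum of ASFRs = 0.0536 + 0.1338 + 0.1695 + 0.1026 + 0.0156 + 0.0012 = 0.4763
  TFR = 5 × 0.4763 = 2.3815
Cohort 2:
  Sum of ASFRs = 0.2716 + 0.3283 + 0.2476 + 0.1225 + 0.0287 + 0.0058 = 1.0045
  TFR = 5 × 1.0045 = 5.0225
Difference = 2.3815 − 5.0225 = -2.641

-2.64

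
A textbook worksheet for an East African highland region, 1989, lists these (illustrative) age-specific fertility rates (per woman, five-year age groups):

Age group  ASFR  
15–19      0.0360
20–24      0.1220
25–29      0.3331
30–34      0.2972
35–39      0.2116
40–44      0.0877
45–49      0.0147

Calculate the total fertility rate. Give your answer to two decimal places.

Sum of ASFRs = 0.0360 + 0.1220 + 0.3331 + 0.2972 + 0.2116 + 0.0877 + 0.0147 = 1.1023
TFR = 5 × 1.1023 = 5.5115

5.51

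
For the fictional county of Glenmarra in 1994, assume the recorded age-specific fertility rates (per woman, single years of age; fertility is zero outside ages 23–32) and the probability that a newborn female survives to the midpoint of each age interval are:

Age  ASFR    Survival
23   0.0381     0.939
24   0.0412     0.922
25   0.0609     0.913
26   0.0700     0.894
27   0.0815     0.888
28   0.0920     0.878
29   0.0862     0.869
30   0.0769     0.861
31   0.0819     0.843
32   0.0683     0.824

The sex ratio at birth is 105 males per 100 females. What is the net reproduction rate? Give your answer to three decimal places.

Proportion female at birth = 100 / (100 + 105) = 0.48780.
Per-age-group product (1 × ASFR × survival probability):
  23: 1 × 0.0381 × 0.939 = 0.03578
  24: 1 × 0.0412 × 0.922 = 0.03799
  25: 1 × 0.0609 × 0.913 = 0.05560
  26: 1 × 0.0700 × 0.894 = 0.06258
  27: 1 × 0.0815 × 0.888 = 0.07237
  28: 1 × 0.0920 × 0.878 = 0.08078
  29: 1 × 0.0862 × 0.869 = 0.07491
  30: 1 × 0.0769 × 0.861 = 0.06621
  31: 1 × 0.0819 × 0.843 = 0.06904
  32: 1 × 0.0683 × 0.824 = 0.05628
Sum = 0.61154
NRR = 0.48780 × 0.61154 = 0.29831
An NRR under 1 implies long-run decline under these rates.

0.298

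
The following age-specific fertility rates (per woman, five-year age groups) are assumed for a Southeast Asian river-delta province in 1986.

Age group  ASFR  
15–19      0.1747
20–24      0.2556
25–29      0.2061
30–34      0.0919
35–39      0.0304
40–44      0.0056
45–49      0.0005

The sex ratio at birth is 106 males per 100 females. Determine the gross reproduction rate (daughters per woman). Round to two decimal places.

1.86

Proportion female at birth = 100 / (100 + 106) = 0.48544.
Sum of ASFRs = 0.1747 + 0.2556 + 0.2061 + 0.0919 + 0.0304 + 0.0056 + 0.0005 = 0.7648
TFR = 5 × 0.7648 = 3.824
GRR = 0.48544 × 3.824 = 1.85632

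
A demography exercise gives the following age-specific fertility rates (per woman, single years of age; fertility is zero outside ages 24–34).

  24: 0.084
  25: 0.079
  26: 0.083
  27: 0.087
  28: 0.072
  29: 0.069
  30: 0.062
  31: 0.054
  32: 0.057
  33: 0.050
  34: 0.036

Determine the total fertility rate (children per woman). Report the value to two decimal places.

Sum of ASFRs = 0.084 + 0.079 + 0.083 + 0.087 + 0.072 + 0.069 + 0.062 + 0.054 + 0.057 + 0.050 + 0.036 = 0.733
TFR = 0.733

0.73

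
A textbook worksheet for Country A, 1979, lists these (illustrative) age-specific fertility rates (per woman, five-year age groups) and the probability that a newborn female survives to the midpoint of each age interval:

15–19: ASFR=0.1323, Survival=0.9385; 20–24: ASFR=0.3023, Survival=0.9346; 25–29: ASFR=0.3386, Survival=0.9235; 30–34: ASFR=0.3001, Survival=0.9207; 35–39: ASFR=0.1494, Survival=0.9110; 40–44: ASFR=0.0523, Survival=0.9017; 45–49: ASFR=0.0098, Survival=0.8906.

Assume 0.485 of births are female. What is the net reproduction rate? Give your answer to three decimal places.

2.880

Proportion female at birth = 0.485.
Survival-weighted fertility by age (5·fₓ·Sₓ):
  15–19: 5 × 0.1323 × 0.9385 = 0.62082
  20–24: 5 × 0.3023 × 0.9346 = 1.41265
  25–29: 5 × 0.3386 × 0.9235 = 1.56349
  30–34: 5 × 0.3001 × 0.9207 = 1.38151
  35–39: 5 × 0.1494 × 0.9110 = 0.68052
  40–44: 5 × 0.0523 × 0.9017 = 0.23579
  45–49: 5 × 0.0098 × 0.8906 = 0.04364
Sum = 5.93842
NRR = 0.485 × 5.93842 = 2.88013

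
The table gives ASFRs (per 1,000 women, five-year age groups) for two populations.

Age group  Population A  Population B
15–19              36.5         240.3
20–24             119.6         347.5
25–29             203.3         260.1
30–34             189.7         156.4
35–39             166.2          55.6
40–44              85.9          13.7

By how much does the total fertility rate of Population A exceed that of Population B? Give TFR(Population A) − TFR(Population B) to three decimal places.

-1.362

Population A:
  Sum of ASFRs = 36.5 + 119.6 + 203.3 + 189.7 + 166.2 + 85.9 = 801.2
  TFR = 5 × 801.2 / 1000 = 4.006
Population B:
  Sum of ASFRs = 240.3 + 347.5 + 260.1 + 156.4 + 55.6 + 13.7 = 1073.6
  TFR = 5 × 1073.6 / 1000 = 5.368
Difference = 4.006 − 5.368 = -1.362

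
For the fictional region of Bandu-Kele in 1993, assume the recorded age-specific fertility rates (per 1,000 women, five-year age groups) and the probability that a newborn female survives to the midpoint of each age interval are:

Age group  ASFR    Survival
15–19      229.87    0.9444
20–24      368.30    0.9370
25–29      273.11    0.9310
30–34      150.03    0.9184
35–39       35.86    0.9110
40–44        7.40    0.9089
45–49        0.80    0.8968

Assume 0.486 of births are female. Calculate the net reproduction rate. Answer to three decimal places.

2.416

Proportion female at birth = 0.486.
Per-age-group product (5 × ASFR × survival probability):
  15–19: 5 × 229.87/1000 × 0.9444 = 1.08545
  20–24: 5 × 368.30/1000 × 0.9370 = 1.72549
  25–29: 5 × 273.11/1000 × 0.9310 = 1.27133
  30–34: 5 × 150.03/1000 × 0.9184 = 0.68894
  35–39: 5 × 35.86/1000 × 0.9110 = 0.16334
  40–44: 5 × 7.40/1000 × 0.9089 = 0.03363
  45–49: 5 × 0.80/1000 × 0.8968 = 0.00359
Sum = 4.97177
NRR = 0.486 × 4.97177 = 2.41628
An NRR exceeding 1 indicates intrinsic growth under these rates.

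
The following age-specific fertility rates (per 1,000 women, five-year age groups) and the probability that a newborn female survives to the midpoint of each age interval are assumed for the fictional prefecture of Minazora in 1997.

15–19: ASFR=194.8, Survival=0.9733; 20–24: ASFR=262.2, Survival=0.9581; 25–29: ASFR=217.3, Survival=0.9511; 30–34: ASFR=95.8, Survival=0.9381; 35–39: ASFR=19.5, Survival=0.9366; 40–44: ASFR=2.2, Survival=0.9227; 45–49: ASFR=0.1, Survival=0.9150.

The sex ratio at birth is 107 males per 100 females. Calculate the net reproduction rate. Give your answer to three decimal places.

Proportion female at birth = 100 / (100 + 107) = 0.48309.
Per-age-group product (5 × ASFR × survival probability):
  15–19: 5 × 194.8/1000 × 0.9733 = 0.94799
  20–24: 5 × 262.2/1000 × 0.9581 = 1.25607
  25–29: 5 × 217.3/1000 × 0.9511 = 1.03337
  30–34: 5 × 95.8/1000 × 0.9381 = 0.44935
  35–39: 5 × 19.5/1000 × 0.9366 = 0.09132
  40–44: 5 × 2.2/1000 × 0.9227 = 0.01015
  45–49: 5 × 0.1/1000 × 0.9150 = 0.00046
Sum = 3.78871
NRR = 0.48309 × 3.78871 = 1.83029

1.830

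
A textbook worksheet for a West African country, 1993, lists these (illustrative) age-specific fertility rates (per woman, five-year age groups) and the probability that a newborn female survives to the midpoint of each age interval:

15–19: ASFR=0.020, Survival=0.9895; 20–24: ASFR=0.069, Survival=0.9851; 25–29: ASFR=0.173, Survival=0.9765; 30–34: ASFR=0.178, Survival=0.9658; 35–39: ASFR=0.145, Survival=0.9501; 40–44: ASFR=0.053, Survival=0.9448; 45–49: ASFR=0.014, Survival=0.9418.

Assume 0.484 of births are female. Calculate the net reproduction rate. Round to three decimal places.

1.524

Proportion female at birth = 0.484.
Each age group contributes 5 × ASFR × survival:
  15–19: 5 × 0.020 × 0.9895 = 0.09895
  20–24: 5 × 0.069 × 0.9851 = 0.33986
  25–29: 5 × 0.173 × 0.9765 = 0.84467
  30–34: 5 × 0.178 × 0.9658 = 0.85956
  35–39: 5 × 0.145 × 0.9501 = 0.68882
  40–44: 5 × 0.053 × 0.9448 = 0.25037
  45–49: 5 × 0.014 × 0.9418 = 0.06593
Sum = 3.14816
NRR = 0.484 × 3.14816 = 1.52371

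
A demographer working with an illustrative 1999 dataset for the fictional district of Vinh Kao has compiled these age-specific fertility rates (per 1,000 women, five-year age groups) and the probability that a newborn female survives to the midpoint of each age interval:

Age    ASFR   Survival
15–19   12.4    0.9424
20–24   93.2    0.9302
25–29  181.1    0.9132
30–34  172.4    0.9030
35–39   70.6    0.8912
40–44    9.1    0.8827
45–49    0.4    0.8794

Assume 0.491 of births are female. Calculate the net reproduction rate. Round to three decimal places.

1.205

Proportion female at birth = 0.491.
Each age group contributes 5 × ASFR × survival:
  15–19: 5 × 12.4/1000 × 0.9424 = 0.05843
  20–24: 5 × 93.2/1000 × 0.9302 = 0.43347
  25–29: 5 × 181.1/1000 × 0.9132 = 0.82690
  30–34: 5 × 172.4/1000 × 0.9030 = 0.77839
  35–39: 5 × 70.6/1000 × 0.8912 = 0.31459
  40–44: 5 × 9.1/1000 × 0.8827 = 0.04016
  45–49: 5 × 0.4/1000 × 0.8794 = 0.00176
Sum = 2.45370
NRR = 0.491 × 2.45370 = 1.20477
An NRR exceeding 1 indicates intrinsic growth under these rates.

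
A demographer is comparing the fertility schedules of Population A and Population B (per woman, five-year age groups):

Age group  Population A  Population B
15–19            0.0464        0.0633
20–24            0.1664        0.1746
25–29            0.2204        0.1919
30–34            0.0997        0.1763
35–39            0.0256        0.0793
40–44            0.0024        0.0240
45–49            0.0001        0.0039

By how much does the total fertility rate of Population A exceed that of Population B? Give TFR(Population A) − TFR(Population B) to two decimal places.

Population A:
  Sum of ASFRs = 0.0464 + 0.1664 + 0.2204 + 0.0997 + 0.0256 + 0.0024 + 0.0001 = 0.5610
  TFR = 5 × 0.5610 = 2.805
Population B:
  Sum of ASFRs = 0.0633 + 0.1746 + 0.1919 + 0.1763 + 0.0793 + 0.0240 + 0.0039 = 0.7133
  TFR = 5 × 0.7133 = 3.5665
Difference = 2.805 − 3.5665 = -0.7615

-0.76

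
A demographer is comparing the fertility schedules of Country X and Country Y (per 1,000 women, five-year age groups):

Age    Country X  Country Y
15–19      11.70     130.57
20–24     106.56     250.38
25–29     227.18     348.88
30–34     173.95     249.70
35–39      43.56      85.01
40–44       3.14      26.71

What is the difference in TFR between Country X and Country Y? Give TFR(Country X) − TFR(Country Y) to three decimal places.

Country X:
  Sum of ASFRs = 11.70 + 106.56 + 227.18 + 173.95 + 43.56 + 3.14 = 566.09
  TFR = 5 × 566.09 / 1000 = 2.83045
Country Y:
  Sum of ASFRs = 130.57 + 250.38 + 348.88 + 249.70 + 85.01 + 26.71 = 1091.25
  TFR = 5 × 1091.25 / 1000 = 5.45625
Difference = 2.83045 − 5.45625 = -2.6258

-2.626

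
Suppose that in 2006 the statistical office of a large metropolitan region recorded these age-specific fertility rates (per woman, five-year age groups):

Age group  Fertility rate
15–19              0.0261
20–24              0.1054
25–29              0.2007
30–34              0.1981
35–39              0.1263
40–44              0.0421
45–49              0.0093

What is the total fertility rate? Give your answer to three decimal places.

3.540

Sum of ASFRs = 0.0261 + 0.1054 + 0.2007 + 0.1981 + 0.1263 + 0.0421 + 0.0093 = 0.7080
TFR = 5 × 0.7080 = 3.54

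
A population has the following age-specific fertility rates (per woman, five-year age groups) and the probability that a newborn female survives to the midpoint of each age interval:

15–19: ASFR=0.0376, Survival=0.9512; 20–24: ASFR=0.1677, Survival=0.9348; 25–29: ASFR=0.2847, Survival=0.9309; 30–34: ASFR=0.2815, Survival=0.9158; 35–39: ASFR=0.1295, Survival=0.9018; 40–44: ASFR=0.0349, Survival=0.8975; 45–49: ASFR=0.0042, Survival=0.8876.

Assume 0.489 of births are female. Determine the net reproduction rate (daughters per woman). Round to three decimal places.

2.120

Proportion female at birth = 0.489.
Weighting each age-specific rate by interval width and survival:
  15–19: 5 × 0.0376 × 0.9512 = 0.17883
  20–24: 5 × 0.1677 × 0.9348 = 0.78383
  25–29: 5 × 0.2847 × 0.9309 = 1.32514
  30–34: 5 × 0.2815 × 0.9158 = 1.28899
  35–39: 5 × 0.1295 × 0.9018 = 0.58392
  40–44: 5 × 0.0349 × 0.8975 = 0.15661
  45–49: 5 × 0.0042 × 0.8876 = 0.01864
Sum = 4.33596
NRR = 0.489 × 4.33596 = 2.12028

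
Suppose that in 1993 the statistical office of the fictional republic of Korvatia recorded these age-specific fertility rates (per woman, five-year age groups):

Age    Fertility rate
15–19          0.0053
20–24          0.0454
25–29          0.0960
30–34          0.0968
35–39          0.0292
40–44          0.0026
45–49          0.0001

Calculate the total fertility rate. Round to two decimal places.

Sum of ASFRs = 0.0053 + 0.0454 + 0.0960 + 0.0968 + 0.0292 + 0.0026 + 0.0001 = 0.2754
TFR = 5 × 0.2754 = 1.377

1.38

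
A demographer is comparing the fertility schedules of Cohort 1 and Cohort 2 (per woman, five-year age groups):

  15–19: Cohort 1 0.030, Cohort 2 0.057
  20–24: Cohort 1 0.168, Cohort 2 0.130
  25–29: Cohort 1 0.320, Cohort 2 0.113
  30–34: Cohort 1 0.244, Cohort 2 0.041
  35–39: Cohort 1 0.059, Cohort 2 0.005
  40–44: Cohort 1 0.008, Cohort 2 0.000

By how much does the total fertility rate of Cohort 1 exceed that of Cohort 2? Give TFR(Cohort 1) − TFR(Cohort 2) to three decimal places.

2.415

Cohort 1:
  Sum of ASFRs = 0.030 + 0.168 + 0.320 + 0.244 + 0.059 + 0.008 = 0.829
  TFR = 5 × 0.829 = 4.145
Cohort 2:
  Sum of ASFRs = 0.057 + 0.130 + 0.113 + 0.041 + 0.005 + 0.000 = 0.346
  TFR = 5 × 0.346 = 1.73
Difference = 4.145 − 1.73 = 2.415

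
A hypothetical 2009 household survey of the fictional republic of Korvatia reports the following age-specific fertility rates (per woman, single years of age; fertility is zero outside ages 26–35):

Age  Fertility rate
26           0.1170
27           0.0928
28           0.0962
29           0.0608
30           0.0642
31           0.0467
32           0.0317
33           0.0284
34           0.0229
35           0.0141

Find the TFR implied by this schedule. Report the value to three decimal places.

Sum of ASFRs = 0.1170 + 0.0928 + 0.0962 + 0.0608 + 0.0642 + 0.0467 + 0.0317 + 0.0284 + 0.0229 + 0.0141 = 0.5748
TFR = 0.5748

0.575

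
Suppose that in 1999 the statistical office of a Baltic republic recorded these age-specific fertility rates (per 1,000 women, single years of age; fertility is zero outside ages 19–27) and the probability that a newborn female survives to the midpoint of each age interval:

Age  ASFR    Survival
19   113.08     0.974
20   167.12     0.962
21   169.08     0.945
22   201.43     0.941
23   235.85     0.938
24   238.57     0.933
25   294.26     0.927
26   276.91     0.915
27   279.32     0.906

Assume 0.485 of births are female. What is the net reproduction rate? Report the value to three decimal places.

Proportion female at birth = 0.485.
Each age group contributes 1 × ASFR × survival:
  19: 1 × 113.08/1000 × 0.974 = 0.11014
  20: 1 × 167.12/1000 × 0.962 = 0.16077
  21: 1 × 169.08/1000 × 0.945 = 0.15978
  22: 1 × 201.43/1000 × 0.941 = 0.18955
  23: 1 × 235.85/1000 × 0.938 = 0.22123
  24: 1 × 238.57/1000 × 0.933 = 0.22259
  25: 1 × 294.26/1000 × 0.927 = 0.27278
  26: 1 × 276.91/1000 × 0.915 = 0.25337
  27: 1 × 279.32/1000 × 0.906 = 0.25306
Sum = 1.84327
NRR = 0.485 × 1.84327 = 0.89399

0.894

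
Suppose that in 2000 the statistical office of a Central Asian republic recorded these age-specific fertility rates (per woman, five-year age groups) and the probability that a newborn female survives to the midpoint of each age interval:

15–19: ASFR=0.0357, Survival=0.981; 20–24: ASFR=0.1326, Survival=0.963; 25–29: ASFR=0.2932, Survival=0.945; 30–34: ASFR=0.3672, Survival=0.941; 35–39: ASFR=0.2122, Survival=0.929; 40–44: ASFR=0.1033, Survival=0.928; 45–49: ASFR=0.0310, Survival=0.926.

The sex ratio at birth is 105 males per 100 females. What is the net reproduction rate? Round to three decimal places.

2.700

Proportion female at birth = 100 / (100 + 105) = 0.48780.
Each age group contributes 5 × ASFR × survival:
  15–19: 5 × 0.0357 × 0.981 = 0.17511
  20–24: 5 × 0.1326 × 0.963 = 0.63847
  25–29: 5 × 0.2932 × 0.945 = 1.38537
  30–34: 5 × 0.3672 × 0.941 = 1.72768
  35–39: 5 × 0.2122 × 0.929 = 0.98567
  40–44: 5 × 0.1033 × 0.928 = 0.47931
  45–49: 5 × 0.0310 × 0.926 = 0.14353
Sum = 5.53514
NRR = 0.48780 × 5.53514 = 2.70004
NRR > 1, so each generation more than replaces itself.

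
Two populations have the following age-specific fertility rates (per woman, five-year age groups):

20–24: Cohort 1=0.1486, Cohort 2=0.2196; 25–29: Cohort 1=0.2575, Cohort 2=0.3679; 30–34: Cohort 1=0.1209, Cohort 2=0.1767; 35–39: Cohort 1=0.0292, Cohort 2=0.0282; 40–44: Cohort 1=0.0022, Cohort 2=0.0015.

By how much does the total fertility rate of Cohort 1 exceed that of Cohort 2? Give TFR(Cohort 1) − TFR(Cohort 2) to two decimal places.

Cohort 1:
  Sum of ASFRs = 0.1486 + 0.2575 + 0.1209 + 0.0292 + 0.0022 = 0.5584
  TFR = 5 × 0.5584 = 2.792
Cohort 2:
  Sum of ASFRs = 0.2196 + 0.3679 + 0.1767 + 0.0282 + 0.0015 = 0.7939
  TFR = 5 × 0.7939 = 3.9695
Difference = 2.792 − 3.9695 = -1.1775

-1.18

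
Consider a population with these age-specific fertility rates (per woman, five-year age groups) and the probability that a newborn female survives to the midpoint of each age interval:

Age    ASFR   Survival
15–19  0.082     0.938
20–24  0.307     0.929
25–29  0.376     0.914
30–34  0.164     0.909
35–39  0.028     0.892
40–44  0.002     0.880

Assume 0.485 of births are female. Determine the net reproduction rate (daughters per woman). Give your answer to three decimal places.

2.138

Proportion female at birth = 0.485.
Each age group contributes 5 × ASFR × survival:
  15–19: 5 × 0.082 × 0.938 = 0.38458
  20–24: 5 × 0.307 × 0.929 = 1.42602
  25–29: 5 × 0.376 × 0.914 = 1.71832
  30–34: 5 × 0.164 × 0.909 = 0.74538
  35–39: 5 × 0.028 × 0.892 = 0.12488
  40–44: 5 × 0.002 × 0.880 = 0.00880
Sum = 4.40798
NRR = 0.485 × 4.40798 = 2.13787
NRR > 1, so each generation more than replaces itself.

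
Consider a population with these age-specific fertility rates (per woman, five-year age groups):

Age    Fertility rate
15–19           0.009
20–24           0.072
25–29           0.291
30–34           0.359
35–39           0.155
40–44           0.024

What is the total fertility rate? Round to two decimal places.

4.55

Sum of ASFRs = 0.009 + 0.072 + 0.291 + 0.359 + 0.155 + 0.024 = 0.910
TFR = 5 × 0.910 = 4.55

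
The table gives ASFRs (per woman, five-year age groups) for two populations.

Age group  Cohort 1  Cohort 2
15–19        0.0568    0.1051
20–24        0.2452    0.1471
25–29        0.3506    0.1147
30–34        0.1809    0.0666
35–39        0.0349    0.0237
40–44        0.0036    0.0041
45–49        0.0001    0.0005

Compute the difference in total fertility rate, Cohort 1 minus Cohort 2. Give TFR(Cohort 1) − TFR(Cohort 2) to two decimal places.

2.05

Cohort 1:
  Sum of ASFRs = 0.0568 + 0.2452 + 0.3506 + 0.1809 + 0.0349 + 0.0036 + 0.0001 = 0.8721
  TFR = 5 × 0.8721 = 4.3605
Cohort 2:
  Sum of ASFRs = 0.1051 + 0.1471 + 0.1147 + 0.0666 + 0.0237 + 0.0041 + 0.0005 = 0.4618
  TFR = 5 × 0.4618 = 2.309
Difference = 4.3605 − 2.309 = 2.0515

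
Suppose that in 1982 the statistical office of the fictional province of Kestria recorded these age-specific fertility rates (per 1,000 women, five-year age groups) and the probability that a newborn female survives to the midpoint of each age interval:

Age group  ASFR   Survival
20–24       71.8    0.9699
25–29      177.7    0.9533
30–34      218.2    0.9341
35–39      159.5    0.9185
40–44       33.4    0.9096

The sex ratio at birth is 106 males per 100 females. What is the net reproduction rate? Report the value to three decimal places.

Proportion female at birth = 100 / (100 + 106) = 0.48544.
Each age group contributes 5 × ASFR × survival:
  20–24: 5 × 71.8/1000 × 0.9699 = 0.34819
  25–29: 5 × 177.7/1000 × 0.9533 = 0.84701
  30–34: 5 × 218.2/1000 × 0.9341 = 1.01910
  35–39: 5 × 159.5/1000 × 0.9185 = 0.73250
  40–44: 5 × 33.4/1000 × 0.9096 = 0.15190
Sum = 3.09870
NRR = 0.48544 × 3.09870 = 1.50423

1.504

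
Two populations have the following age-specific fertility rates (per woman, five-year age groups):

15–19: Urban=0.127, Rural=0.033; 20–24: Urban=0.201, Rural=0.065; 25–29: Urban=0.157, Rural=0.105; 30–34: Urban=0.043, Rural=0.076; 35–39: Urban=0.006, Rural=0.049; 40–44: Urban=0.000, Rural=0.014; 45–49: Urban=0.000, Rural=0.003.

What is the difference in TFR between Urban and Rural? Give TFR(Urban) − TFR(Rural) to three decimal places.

0.945

Urban:
  Sum of ASFRs = 0.127 + 0.201 + 0.157 + 0.043 + 0.006 + 0.000 + 0.000 = 0.534
  TFR = 5 × 0.534 = 2.67
Rural:
  Sum of ASFRs = 0.033 + 0.065 + 0.105 + 0.076 + 0.049 + 0.014 + 0.003 = 0.345
  TFR = 5 × 0.345 = 1.725
Difference = 2.67 − 1.725 = 0.945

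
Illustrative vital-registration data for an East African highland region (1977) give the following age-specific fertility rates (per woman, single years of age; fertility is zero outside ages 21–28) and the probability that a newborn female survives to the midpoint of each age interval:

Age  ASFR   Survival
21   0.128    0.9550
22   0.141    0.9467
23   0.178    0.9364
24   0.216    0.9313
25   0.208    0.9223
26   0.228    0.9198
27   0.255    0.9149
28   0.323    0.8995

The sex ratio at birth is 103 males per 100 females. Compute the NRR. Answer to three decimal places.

Proportion female at birth = 100 / (100 + 103) = 0.49261.
Weighting each age-specific rate by interval width and survival:
  21: 1 × 0.128 × 0.9550 = 0.12224
  22: 1 × 0.141 × 0.9467 = 0.13348
  23: 1 × 0.178 × 0.9364 = 0.16668
  24: 1 × 0.216 × 0.9313 = 0.20116
  25: 1 × 0.208 × 0.9223 = 0.19184
  26: 1 × 0.228 × 0.9198 = 0.20971
  27: 1 × 0.255 × 0.9149 = 0.23330
  28: 1 × 0.323 × 0.8995 = 0.29054
Sum = 1.54895
NRR = 0.49261 × 1.54895 = 0.76303
NRR < 1, so the cohort does not fully replace itself.

0.763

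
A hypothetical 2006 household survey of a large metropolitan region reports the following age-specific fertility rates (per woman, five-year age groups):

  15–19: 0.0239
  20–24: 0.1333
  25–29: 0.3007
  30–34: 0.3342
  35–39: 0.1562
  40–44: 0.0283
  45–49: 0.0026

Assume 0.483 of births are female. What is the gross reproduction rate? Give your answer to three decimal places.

Proportion female at birth = 0.483.
Sum of ASFRs = 0.0239 + 0.1333 + 0.3007 + 0.3342 + 0.1562 + 0.0283 + 0.0026 = 0.9792
TFR = 5 × 0.9792 = 4.896
GRR = 0.483 × 4.896 = 2.36477

2.365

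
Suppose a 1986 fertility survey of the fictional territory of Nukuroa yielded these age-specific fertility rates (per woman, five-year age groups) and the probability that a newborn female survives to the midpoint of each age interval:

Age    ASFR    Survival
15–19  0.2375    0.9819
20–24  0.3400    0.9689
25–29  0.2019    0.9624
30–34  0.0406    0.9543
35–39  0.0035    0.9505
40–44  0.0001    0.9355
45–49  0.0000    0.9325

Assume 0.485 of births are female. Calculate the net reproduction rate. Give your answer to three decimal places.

Proportion female at birth = 0.485.
Weighting each age-specific rate by interval width and survival:
  15–19: 5 × 0.2375 × 0.9819 = 1.16601
  20–24: 5 × 0.3400 × 0.9689 = 1.64713
  25–29: 5 × 0.2019 × 0.9624 = 0.97154
  30–34: 5 × 0.0406 × 0.9543 = 0.19372
  35–39: 5 × 0.0035 × 0.9505 = 0.01663
  40–44: 5 × 0.0001 × 0.9355 = 0.00047
  45–49: 5 × 0.0000 × 0.9325 = 0.00000
Sum = 3.99550
NRR = 0.485 × 3.99550 = 1.93782
An NRR exceeding 1 indicates intrinsic growth under these rates.

1.938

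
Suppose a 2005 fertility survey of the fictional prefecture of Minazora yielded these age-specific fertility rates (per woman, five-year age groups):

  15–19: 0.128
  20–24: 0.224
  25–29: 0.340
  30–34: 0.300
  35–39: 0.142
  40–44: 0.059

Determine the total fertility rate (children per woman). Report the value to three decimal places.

5.965

Sum of ASFRs = 0.128 + 0.224 + 0.340 + 0.300 + 0.142 + 0.059 = 1.193
TFR = 5 × 1.193 = 5.965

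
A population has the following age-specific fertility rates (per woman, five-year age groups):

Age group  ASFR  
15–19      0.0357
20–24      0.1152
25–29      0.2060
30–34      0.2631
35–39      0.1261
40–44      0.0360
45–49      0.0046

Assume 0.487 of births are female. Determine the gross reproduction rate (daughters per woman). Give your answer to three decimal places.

Proportion female at birth = 0.487.
Sum of ASFRs = 0.0357 + 0.1152 + 0.2060 + 0.2631 + 0.1261 + 0.0360 + 0.0046 = 0.7867
TFR = 5 × 0.7867 = 3.9335
GRR = 0.487 × 3.9335 = 1.91561

1.916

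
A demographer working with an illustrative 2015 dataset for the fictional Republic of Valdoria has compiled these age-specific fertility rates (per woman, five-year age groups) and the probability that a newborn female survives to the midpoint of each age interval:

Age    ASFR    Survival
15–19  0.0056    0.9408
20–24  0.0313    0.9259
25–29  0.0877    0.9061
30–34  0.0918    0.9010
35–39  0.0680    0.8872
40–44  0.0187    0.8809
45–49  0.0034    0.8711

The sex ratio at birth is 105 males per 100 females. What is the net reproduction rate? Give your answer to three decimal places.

Proportion female at birth = 100 / (100 + 105) = 0.48780.
Each age group contributes 5 × ASFR × survival:
  15–19: 5 × 0.0056 × 0.9408 = 0.02634
  20–24: 5 × 0.0313 × 0.9259 = 0.14490
  25–29: 5 × 0.0877 × 0.9061 = 0.39732
  30–34: 5 × 0.0918 × 0.9010 = 0.41356
  35–39: 5 × 0.0680 × 0.8872 = 0.30165
  40–44: 5 × 0.0187 × 0.8809 = 0.08236
  45–49: 5 × 0.0034 × 0.8711 = 0.01481
Sum = 1.38094
NRR = 0.48780 × 1.38094 = 0.67362
With NRR below 1 the population is below replacement fertility.

0.674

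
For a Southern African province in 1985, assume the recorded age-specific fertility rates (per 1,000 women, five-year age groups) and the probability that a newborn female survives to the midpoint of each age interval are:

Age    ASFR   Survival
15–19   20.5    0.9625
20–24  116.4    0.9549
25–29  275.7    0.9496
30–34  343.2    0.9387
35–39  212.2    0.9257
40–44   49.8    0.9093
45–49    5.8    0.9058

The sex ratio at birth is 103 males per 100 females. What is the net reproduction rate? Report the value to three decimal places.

2.369

Proportion female at birth = 100 / (100 + 103) = 0.49261.
Survival-weighted fertility by age (5·fₓ·Sₓ):
  15–19: 5 × 20.5/1000 × 0.9625 = 0.09866
  20–24: 5 × 116.4/1000 × 0.9549 = 0.55575
  25–29: 5 × 275.7/1000 × 0.9496 = 1.30902
  30–34: 5 × 343.2/1000 × 0.9387 = 1.61081
  35–39: 5 × 212.2/1000 × 0.9257 = 0.98217
  40–44: 5 × 49.8/1000 × 0.9093 = 0.22642
  45–49: 5 × 5.8/1000 × 0.9058 = 0.02627
Sum = 4.80910
NRR = 0.49261 × 4.80910 = 2.36901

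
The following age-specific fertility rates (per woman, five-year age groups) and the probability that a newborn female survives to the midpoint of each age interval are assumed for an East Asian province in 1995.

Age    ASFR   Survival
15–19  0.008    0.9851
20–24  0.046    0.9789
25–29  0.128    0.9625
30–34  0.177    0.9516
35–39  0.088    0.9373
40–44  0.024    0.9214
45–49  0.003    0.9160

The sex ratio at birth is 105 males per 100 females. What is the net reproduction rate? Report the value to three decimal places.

1.102

Proportion female at birth = 100 / (100 + 105) = 0.48780.
Each age group contributes 5 × ASFR × survival:
  15–19: 5 × 0.008 × 0.9851 = 0.03940
  20–24: 5 × 0.046 × 0.9789 = 0.22515
  25–29: 5 × 0.128 × 0.9625 = 0.61600
  30–34: 5 × 0.177 × 0.9516 = 0.84217
  35–39: 5 × 0.088 × 0.9373 = 0.41241
  40–44: 5 × 0.024 × 0.9214 = 0.11057
  45–49: 5 × 0.003 × 0.9160 = 0.01374
Sum = 2.25944
NRR = 0.48780 × 2.25944 = 1.10215
NRR > 1, so each generation more than replaces itself.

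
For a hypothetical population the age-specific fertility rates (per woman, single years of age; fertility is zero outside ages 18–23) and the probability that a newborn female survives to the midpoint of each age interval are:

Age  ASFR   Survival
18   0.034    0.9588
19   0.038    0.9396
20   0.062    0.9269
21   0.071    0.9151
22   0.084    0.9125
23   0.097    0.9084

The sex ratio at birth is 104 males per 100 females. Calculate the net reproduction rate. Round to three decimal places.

0.174

Proportion female at birth = 100 / (100 + 104) = 0.49020.
Each age group contributes 1 × ASFR × survival:
  18: 1 × 0.034 × 0.9588 = 0.03260
  19: 1 × 0.038 × 0.9396 = 0.03570
  20: 1 × 0.062 × 0.9269 = 0.05747
  21: 1 × 0.071 × 0.9151 = 0.06497
  22: 1 × 0.084 × 0.9125 = 0.07665
  23: 1 × 0.097 × 0.9084 = 0.08811
Sum = 0.35550
NRR = 0.49020 × 0.35550 = 0.17427
NRR < 1, so the cohort does not fully replace itself.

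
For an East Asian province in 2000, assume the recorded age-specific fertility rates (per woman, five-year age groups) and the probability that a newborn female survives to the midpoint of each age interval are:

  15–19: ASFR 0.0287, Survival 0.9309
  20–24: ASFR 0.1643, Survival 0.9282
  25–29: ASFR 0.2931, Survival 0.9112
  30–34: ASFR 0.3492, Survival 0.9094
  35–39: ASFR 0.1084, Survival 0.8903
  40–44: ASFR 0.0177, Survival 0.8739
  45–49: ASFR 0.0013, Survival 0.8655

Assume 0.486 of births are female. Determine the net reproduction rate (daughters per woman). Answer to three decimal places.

2.131

Proportion female at birth = 0.486.
Per-age-group product (5 × ASFR × survival probability):
  15–19: 5 × 0.0287 × 0.9309 = 0.13358
  20–24: 5 × 0.1643 × 0.9282 = 0.76252
  25–29: 5 × 0.2931 × 0.9112 = 1.33536
  30–34: 5 × 0.3492 × 0.9094 = 1.58781
  35–39: 5 × 0.1084 × 0.8903 = 0.48254
  40–44: 5 × 0.0177 × 0.8739 = 0.07734
  45–49: 5 × 0.0013 × 0.8655 = 0.00563
Sum = 4.38478
NRR = 0.486 × 4.38478 = 2.13100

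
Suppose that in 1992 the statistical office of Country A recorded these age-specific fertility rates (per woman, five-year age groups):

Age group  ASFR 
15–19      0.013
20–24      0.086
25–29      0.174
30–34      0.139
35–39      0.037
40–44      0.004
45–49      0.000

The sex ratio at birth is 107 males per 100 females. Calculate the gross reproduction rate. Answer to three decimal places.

1.094

Proportion female at birth = 100 / (100 + 107) = 0.48309.
Sum of ASFRs = 0.013 + 0.086 + 0.174 + 0.139 + 0.037 + 0.004 + 0.000 = 0.453
TFR = 5 × 0.453 = 2.265
GRR = 0.48309 × 2.265 = 1.09420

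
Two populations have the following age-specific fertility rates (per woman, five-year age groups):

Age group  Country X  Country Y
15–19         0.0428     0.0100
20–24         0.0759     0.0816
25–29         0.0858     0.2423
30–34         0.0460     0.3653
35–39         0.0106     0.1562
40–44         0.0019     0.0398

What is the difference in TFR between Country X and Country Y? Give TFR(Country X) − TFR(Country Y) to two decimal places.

Country X:
  Sum of ASFRs = 0.0428 + 0.0759 + 0.0858 + 0.0460 + 0.0106 + 0.0019 = 0.2630
  TFR = 5 × 0.2630 = 1.315
Country Y:
  Sum of ASFRs = 0.0100 + 0.0816 + 0.2423 + 0.3653 + 0.1562 + 0.0398 = 0.8952
  TFR = 5 × 0.8952 = 4.476
Difference = 1.315 − 4.476 = -3.161

-3.16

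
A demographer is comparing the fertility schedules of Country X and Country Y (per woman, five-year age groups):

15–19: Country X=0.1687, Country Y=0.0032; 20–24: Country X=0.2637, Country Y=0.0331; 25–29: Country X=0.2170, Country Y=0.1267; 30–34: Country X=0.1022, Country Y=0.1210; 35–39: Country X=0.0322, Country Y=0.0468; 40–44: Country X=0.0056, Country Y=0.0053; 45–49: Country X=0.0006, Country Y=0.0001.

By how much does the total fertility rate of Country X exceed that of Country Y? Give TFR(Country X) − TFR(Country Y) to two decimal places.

Country X:
  Sum of ASFRs = 0.1687 + 0.2637 + 0.2170 + 0.1022 + 0.0322 + 0.0056 + 0.0006 = 0.7900
  TFR = 5 × 0.7900 = 3.95
Country Y:
  Sum of ASFRs = 0.0032 + 0.0331 + 0.1267 + 0.1210 + 0.0468 + 0.0053 + 0.0001 = 0.3362
  TFR = 5 × 0.3362 = 1.681
Difference = 3.95 − 1.681 = 2.269

2.27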